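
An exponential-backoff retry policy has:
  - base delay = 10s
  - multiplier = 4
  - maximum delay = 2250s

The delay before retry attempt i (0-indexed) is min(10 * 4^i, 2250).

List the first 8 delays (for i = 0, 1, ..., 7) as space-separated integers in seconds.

Answer: 10 40 160 640 2250 2250 2250 2250

Derivation:
Computing each delay:
  i=0: min(10*4^0, 2250) = 10
  i=1: min(10*4^1, 2250) = 40
  i=2: min(10*4^2, 2250) = 160
  i=3: min(10*4^3, 2250) = 640
  i=4: min(10*4^4, 2250) = 2250
  i=5: min(10*4^5, 2250) = 2250
  i=6: min(10*4^6, 2250) = 2250
  i=7: min(10*4^7, 2250) = 2250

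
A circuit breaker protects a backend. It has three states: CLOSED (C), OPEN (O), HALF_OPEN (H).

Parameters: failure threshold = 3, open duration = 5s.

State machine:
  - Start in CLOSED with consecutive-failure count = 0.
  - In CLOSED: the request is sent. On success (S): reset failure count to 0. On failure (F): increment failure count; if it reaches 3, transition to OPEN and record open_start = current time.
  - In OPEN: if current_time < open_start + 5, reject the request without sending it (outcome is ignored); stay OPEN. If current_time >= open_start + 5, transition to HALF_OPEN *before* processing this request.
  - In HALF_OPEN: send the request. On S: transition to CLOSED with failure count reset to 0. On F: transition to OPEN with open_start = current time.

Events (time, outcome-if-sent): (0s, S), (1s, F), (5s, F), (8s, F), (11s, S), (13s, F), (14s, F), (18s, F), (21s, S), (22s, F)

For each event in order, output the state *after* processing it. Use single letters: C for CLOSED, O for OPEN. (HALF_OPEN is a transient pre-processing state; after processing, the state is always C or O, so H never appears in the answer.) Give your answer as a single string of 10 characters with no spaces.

State after each event:
  event#1 t=0s outcome=S: state=CLOSED
  event#2 t=1s outcome=F: state=CLOSED
  event#3 t=5s outcome=F: state=CLOSED
  event#4 t=8s outcome=F: state=OPEN
  event#5 t=11s outcome=S: state=OPEN
  event#6 t=13s outcome=F: state=OPEN
  event#7 t=14s outcome=F: state=OPEN
  event#8 t=18s outcome=F: state=OPEN
  event#9 t=21s outcome=S: state=OPEN
  event#10 t=22s outcome=F: state=OPEN

Answer: CCCOOOOOOO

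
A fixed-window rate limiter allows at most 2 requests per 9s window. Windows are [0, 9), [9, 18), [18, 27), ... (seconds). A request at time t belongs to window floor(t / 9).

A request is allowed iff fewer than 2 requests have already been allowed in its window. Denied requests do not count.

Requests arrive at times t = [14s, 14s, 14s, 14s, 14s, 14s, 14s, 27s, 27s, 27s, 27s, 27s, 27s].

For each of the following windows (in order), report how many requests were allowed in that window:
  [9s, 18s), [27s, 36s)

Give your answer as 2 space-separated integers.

Answer: 2 2

Derivation:
Processing requests:
  req#1 t=14s (window 1): ALLOW
  req#2 t=14s (window 1): ALLOW
  req#3 t=14s (window 1): DENY
  req#4 t=14s (window 1): DENY
  req#5 t=14s (window 1): DENY
  req#6 t=14s (window 1): DENY
  req#7 t=14s (window 1): DENY
  req#8 t=27s (window 3): ALLOW
  req#9 t=27s (window 3): ALLOW
  req#10 t=27s (window 3): DENY
  req#11 t=27s (window 3): DENY
  req#12 t=27s (window 3): DENY
  req#13 t=27s (window 3): DENY

Allowed counts by window: 2 2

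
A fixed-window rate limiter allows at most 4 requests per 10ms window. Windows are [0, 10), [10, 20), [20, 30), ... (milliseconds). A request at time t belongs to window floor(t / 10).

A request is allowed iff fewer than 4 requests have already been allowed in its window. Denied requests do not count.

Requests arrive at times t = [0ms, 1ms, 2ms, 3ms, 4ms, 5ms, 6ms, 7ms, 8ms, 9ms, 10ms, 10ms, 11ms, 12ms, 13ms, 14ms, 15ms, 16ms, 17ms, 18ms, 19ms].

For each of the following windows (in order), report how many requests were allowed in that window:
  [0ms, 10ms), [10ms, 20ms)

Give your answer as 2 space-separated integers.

Answer: 4 4

Derivation:
Processing requests:
  req#1 t=0ms (window 0): ALLOW
  req#2 t=1ms (window 0): ALLOW
  req#3 t=2ms (window 0): ALLOW
  req#4 t=3ms (window 0): ALLOW
  req#5 t=4ms (window 0): DENY
  req#6 t=5ms (window 0): DENY
  req#7 t=6ms (window 0): DENY
  req#8 t=7ms (window 0): DENY
  req#9 t=8ms (window 0): DENY
  req#10 t=9ms (window 0): DENY
  req#11 t=10ms (window 1): ALLOW
  req#12 t=10ms (window 1): ALLOW
  req#13 t=11ms (window 1): ALLOW
  req#14 t=12ms (window 1): ALLOW
  req#15 t=13ms (window 1): DENY
  req#16 t=14ms (window 1): DENY
  req#17 t=15ms (window 1): DENY
  req#18 t=16ms (window 1): DENY
  req#19 t=17ms (window 1): DENY
  req#20 t=18ms (window 1): DENY
  req#21 t=19ms (window 1): DENY

Allowed counts by window: 4 4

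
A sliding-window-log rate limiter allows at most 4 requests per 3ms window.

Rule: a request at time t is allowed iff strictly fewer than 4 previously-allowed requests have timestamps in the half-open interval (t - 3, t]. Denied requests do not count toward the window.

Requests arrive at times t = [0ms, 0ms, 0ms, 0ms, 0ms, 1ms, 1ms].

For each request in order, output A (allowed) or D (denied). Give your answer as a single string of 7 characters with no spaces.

Answer: AAAADDD

Derivation:
Tracking allowed requests in the window:
  req#1 t=0ms: ALLOW
  req#2 t=0ms: ALLOW
  req#3 t=0ms: ALLOW
  req#4 t=0ms: ALLOW
  req#5 t=0ms: DENY
  req#6 t=1ms: DENY
  req#7 t=1ms: DENY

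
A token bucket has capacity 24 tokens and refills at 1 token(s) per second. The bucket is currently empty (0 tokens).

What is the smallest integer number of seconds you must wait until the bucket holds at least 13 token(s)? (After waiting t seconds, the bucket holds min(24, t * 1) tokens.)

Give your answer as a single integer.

Need t * 1 >= 13, so t >= 13/1.
Smallest integer t = ceil(13/1) = 13.

Answer: 13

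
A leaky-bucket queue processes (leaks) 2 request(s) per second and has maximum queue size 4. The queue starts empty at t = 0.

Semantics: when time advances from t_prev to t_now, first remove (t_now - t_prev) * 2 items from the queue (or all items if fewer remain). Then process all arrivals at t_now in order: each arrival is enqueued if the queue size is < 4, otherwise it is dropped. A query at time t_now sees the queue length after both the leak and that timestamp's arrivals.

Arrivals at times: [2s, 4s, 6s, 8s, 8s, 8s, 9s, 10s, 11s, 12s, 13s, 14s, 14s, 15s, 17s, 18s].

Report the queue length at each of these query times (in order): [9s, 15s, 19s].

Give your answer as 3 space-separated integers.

Answer: 2 1 0

Derivation:
Queue lengths at query times:
  query t=9s: backlog = 2
  query t=15s: backlog = 1
  query t=19s: backlog = 0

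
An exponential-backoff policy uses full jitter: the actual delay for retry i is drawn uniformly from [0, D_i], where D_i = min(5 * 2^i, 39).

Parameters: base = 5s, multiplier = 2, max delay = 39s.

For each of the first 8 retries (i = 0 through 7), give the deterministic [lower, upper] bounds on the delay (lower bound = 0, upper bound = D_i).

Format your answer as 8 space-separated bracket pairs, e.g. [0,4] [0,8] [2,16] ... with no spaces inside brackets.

Computing bounds per retry:
  i=0: D_i=min(5*2^0,39)=5, bounds=[0,5]
  i=1: D_i=min(5*2^1,39)=10, bounds=[0,10]
  i=2: D_i=min(5*2^2,39)=20, bounds=[0,20]
  i=3: D_i=min(5*2^3,39)=39, bounds=[0,39]
  i=4: D_i=min(5*2^4,39)=39, bounds=[0,39]
  i=5: D_i=min(5*2^5,39)=39, bounds=[0,39]
  i=6: D_i=min(5*2^6,39)=39, bounds=[0,39]
  i=7: D_i=min(5*2^7,39)=39, bounds=[0,39]

Answer: [0,5] [0,10] [0,20] [0,39] [0,39] [0,39] [0,39] [0,39]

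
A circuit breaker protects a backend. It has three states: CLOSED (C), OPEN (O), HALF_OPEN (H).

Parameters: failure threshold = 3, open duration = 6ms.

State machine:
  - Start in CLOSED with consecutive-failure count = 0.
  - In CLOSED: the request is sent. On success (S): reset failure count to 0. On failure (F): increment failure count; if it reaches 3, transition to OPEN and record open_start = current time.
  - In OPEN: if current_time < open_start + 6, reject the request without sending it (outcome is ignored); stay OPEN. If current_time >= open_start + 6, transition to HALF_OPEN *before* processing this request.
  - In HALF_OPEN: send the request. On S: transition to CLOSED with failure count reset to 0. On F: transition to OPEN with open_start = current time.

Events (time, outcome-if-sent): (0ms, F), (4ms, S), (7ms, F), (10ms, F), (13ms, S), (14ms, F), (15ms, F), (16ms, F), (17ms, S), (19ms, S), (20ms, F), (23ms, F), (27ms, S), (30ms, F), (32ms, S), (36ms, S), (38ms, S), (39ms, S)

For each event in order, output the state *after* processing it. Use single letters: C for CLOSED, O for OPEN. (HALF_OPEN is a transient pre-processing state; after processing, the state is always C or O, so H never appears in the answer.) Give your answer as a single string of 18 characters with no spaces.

State after each event:
  event#1 t=0ms outcome=F: state=CLOSED
  event#2 t=4ms outcome=S: state=CLOSED
  event#3 t=7ms outcome=F: state=CLOSED
  event#4 t=10ms outcome=F: state=CLOSED
  event#5 t=13ms outcome=S: state=CLOSED
  event#6 t=14ms outcome=F: state=CLOSED
  event#7 t=15ms outcome=F: state=CLOSED
  event#8 t=16ms outcome=F: state=OPEN
  event#9 t=17ms outcome=S: state=OPEN
  event#10 t=19ms outcome=S: state=OPEN
  event#11 t=20ms outcome=F: state=OPEN
  event#12 t=23ms outcome=F: state=OPEN
  event#13 t=27ms outcome=S: state=OPEN
  event#14 t=30ms outcome=F: state=OPEN
  event#15 t=32ms outcome=S: state=OPEN
  event#16 t=36ms outcome=S: state=CLOSED
  event#17 t=38ms outcome=S: state=CLOSED
  event#18 t=39ms outcome=S: state=CLOSED

Answer: CCCCCCCOOOOOOOOCCC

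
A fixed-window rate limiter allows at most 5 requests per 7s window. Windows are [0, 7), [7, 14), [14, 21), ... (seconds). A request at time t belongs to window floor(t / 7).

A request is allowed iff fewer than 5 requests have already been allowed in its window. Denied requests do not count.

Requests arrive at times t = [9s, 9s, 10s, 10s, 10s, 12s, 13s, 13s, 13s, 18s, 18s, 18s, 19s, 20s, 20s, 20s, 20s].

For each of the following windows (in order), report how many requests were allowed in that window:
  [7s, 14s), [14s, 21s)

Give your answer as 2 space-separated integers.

Processing requests:
  req#1 t=9s (window 1): ALLOW
  req#2 t=9s (window 1): ALLOW
  req#3 t=10s (window 1): ALLOW
  req#4 t=10s (window 1): ALLOW
  req#5 t=10s (window 1): ALLOW
  req#6 t=12s (window 1): DENY
  req#7 t=13s (window 1): DENY
  req#8 t=13s (window 1): DENY
  req#9 t=13s (window 1): DENY
  req#10 t=18s (window 2): ALLOW
  req#11 t=18s (window 2): ALLOW
  req#12 t=18s (window 2): ALLOW
  req#13 t=19s (window 2): ALLOW
  req#14 t=20s (window 2): ALLOW
  req#15 t=20s (window 2): DENY
  req#16 t=20s (window 2): DENY
  req#17 t=20s (window 2): DENY

Allowed counts by window: 5 5

Answer: 5 5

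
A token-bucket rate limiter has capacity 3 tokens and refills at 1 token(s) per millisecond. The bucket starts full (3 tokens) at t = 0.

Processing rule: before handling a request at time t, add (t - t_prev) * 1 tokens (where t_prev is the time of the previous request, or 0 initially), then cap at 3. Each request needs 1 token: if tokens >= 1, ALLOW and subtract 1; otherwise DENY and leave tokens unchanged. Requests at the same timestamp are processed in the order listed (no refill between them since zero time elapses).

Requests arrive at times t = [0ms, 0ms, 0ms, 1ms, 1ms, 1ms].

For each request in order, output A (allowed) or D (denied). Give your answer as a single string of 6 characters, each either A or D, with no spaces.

Simulating step by step:
  req#1 t=0ms: ALLOW
  req#2 t=0ms: ALLOW
  req#3 t=0ms: ALLOW
  req#4 t=1ms: ALLOW
  req#5 t=1ms: DENY
  req#6 t=1ms: DENY

Answer: AAAADD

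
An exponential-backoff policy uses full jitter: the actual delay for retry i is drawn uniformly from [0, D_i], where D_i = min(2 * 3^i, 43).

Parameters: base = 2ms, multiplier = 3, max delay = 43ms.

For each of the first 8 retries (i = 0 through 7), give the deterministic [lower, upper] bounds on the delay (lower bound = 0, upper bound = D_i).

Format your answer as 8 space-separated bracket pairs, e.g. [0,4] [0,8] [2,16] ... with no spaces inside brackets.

Computing bounds per retry:
  i=0: D_i=min(2*3^0,43)=2, bounds=[0,2]
  i=1: D_i=min(2*3^1,43)=6, bounds=[0,6]
  i=2: D_i=min(2*3^2,43)=18, bounds=[0,18]
  i=3: D_i=min(2*3^3,43)=43, bounds=[0,43]
  i=4: D_i=min(2*3^4,43)=43, bounds=[0,43]
  i=5: D_i=min(2*3^5,43)=43, bounds=[0,43]
  i=6: D_i=min(2*3^6,43)=43, bounds=[0,43]
  i=7: D_i=min(2*3^7,43)=43, bounds=[0,43]

Answer: [0,2] [0,6] [0,18] [0,43] [0,43] [0,43] [0,43] [0,43]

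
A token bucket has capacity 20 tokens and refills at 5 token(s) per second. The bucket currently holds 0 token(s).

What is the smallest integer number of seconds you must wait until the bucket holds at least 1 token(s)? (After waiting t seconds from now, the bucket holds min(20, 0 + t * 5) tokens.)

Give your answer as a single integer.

Answer: 1

Derivation:
Need 0 + t * 5 >= 1, so t >= 1/5.
Smallest integer t = ceil(1/5) = 1.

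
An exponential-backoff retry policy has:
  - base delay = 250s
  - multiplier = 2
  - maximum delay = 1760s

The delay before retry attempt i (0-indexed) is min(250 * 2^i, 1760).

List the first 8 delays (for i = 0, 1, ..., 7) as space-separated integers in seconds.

Answer: 250 500 1000 1760 1760 1760 1760 1760

Derivation:
Computing each delay:
  i=0: min(250*2^0, 1760) = 250
  i=1: min(250*2^1, 1760) = 500
  i=2: min(250*2^2, 1760) = 1000
  i=3: min(250*2^3, 1760) = 1760
  i=4: min(250*2^4, 1760) = 1760
  i=5: min(250*2^5, 1760) = 1760
  i=6: min(250*2^6, 1760) = 1760
  i=7: min(250*2^7, 1760) = 1760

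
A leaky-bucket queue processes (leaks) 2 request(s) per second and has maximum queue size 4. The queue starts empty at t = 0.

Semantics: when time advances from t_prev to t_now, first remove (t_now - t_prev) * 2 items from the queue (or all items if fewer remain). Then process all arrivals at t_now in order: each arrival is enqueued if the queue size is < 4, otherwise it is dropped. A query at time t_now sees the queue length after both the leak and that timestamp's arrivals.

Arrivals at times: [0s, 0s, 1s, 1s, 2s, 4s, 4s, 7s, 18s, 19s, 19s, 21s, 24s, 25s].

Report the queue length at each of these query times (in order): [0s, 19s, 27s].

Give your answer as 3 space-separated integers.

Queue lengths at query times:
  query t=0s: backlog = 2
  query t=19s: backlog = 2
  query t=27s: backlog = 0

Answer: 2 2 0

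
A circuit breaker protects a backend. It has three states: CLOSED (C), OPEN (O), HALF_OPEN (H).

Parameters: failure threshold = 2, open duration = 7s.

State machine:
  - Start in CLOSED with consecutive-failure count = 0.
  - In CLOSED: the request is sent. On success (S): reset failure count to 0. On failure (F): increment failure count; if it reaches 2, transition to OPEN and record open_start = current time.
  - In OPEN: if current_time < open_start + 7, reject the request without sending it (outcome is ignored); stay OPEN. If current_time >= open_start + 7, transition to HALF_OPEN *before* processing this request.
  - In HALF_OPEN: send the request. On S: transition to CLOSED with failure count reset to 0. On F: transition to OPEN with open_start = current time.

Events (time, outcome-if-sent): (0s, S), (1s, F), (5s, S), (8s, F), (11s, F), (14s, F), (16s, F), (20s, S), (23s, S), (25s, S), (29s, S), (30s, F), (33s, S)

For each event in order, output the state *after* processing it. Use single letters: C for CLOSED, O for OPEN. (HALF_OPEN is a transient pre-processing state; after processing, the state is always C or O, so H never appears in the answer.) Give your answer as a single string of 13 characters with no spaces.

State after each event:
  event#1 t=0s outcome=S: state=CLOSED
  event#2 t=1s outcome=F: state=CLOSED
  event#3 t=5s outcome=S: state=CLOSED
  event#4 t=8s outcome=F: state=CLOSED
  event#5 t=11s outcome=F: state=OPEN
  event#6 t=14s outcome=F: state=OPEN
  event#7 t=16s outcome=F: state=OPEN
  event#8 t=20s outcome=S: state=CLOSED
  event#9 t=23s outcome=S: state=CLOSED
  event#10 t=25s outcome=S: state=CLOSED
  event#11 t=29s outcome=S: state=CLOSED
  event#12 t=30s outcome=F: state=CLOSED
  event#13 t=33s outcome=S: state=CLOSED

Answer: CCCCOOOCCCCCC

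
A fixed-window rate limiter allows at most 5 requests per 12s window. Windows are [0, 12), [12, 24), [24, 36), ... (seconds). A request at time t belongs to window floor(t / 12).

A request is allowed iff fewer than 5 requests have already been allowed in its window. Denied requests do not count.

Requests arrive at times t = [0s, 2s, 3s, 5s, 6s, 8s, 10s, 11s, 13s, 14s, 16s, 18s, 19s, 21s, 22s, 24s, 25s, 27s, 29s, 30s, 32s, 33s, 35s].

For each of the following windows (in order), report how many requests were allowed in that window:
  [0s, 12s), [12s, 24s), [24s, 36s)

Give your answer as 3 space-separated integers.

Processing requests:
  req#1 t=0s (window 0): ALLOW
  req#2 t=2s (window 0): ALLOW
  req#3 t=3s (window 0): ALLOW
  req#4 t=5s (window 0): ALLOW
  req#5 t=6s (window 0): ALLOW
  req#6 t=8s (window 0): DENY
  req#7 t=10s (window 0): DENY
  req#8 t=11s (window 0): DENY
  req#9 t=13s (window 1): ALLOW
  req#10 t=14s (window 1): ALLOW
  req#11 t=16s (window 1): ALLOW
  req#12 t=18s (window 1): ALLOW
  req#13 t=19s (window 1): ALLOW
  req#14 t=21s (window 1): DENY
  req#15 t=22s (window 1): DENY
  req#16 t=24s (window 2): ALLOW
  req#17 t=25s (window 2): ALLOW
  req#18 t=27s (window 2): ALLOW
  req#19 t=29s (window 2): ALLOW
  req#20 t=30s (window 2): ALLOW
  req#21 t=32s (window 2): DENY
  req#22 t=33s (window 2): DENY
  req#23 t=35s (window 2): DENY

Allowed counts by window: 5 5 5

Answer: 5 5 5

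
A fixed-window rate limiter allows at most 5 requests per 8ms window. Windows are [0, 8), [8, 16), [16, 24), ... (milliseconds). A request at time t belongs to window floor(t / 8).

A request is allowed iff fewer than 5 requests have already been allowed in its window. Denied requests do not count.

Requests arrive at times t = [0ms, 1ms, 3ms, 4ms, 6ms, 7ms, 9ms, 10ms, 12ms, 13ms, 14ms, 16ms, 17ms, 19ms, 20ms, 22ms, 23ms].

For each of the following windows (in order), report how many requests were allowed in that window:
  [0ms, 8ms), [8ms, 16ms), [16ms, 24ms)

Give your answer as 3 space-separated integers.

Processing requests:
  req#1 t=0ms (window 0): ALLOW
  req#2 t=1ms (window 0): ALLOW
  req#3 t=3ms (window 0): ALLOW
  req#4 t=4ms (window 0): ALLOW
  req#5 t=6ms (window 0): ALLOW
  req#6 t=7ms (window 0): DENY
  req#7 t=9ms (window 1): ALLOW
  req#8 t=10ms (window 1): ALLOW
  req#9 t=12ms (window 1): ALLOW
  req#10 t=13ms (window 1): ALLOW
  req#11 t=14ms (window 1): ALLOW
  req#12 t=16ms (window 2): ALLOW
  req#13 t=17ms (window 2): ALLOW
  req#14 t=19ms (window 2): ALLOW
  req#15 t=20ms (window 2): ALLOW
  req#16 t=22ms (window 2): ALLOW
  req#17 t=23ms (window 2): DENY

Allowed counts by window: 5 5 5

Answer: 5 5 5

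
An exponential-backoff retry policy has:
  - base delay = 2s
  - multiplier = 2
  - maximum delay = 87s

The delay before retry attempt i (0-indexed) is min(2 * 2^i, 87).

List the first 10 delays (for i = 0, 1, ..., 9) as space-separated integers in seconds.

Answer: 2 4 8 16 32 64 87 87 87 87

Derivation:
Computing each delay:
  i=0: min(2*2^0, 87) = 2
  i=1: min(2*2^1, 87) = 4
  i=2: min(2*2^2, 87) = 8
  i=3: min(2*2^3, 87) = 16
  i=4: min(2*2^4, 87) = 32
  i=5: min(2*2^5, 87) = 64
  i=6: min(2*2^6, 87) = 87
  i=7: min(2*2^7, 87) = 87
  i=8: min(2*2^8, 87) = 87
  i=9: min(2*2^9, 87) = 87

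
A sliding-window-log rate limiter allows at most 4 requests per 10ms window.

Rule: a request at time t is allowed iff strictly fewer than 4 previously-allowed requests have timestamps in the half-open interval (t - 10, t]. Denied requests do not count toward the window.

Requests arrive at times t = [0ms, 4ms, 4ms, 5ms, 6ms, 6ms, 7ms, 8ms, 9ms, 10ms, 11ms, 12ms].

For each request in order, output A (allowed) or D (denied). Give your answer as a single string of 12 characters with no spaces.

Answer: AAAADDDDDADD

Derivation:
Tracking allowed requests in the window:
  req#1 t=0ms: ALLOW
  req#2 t=4ms: ALLOW
  req#3 t=4ms: ALLOW
  req#4 t=5ms: ALLOW
  req#5 t=6ms: DENY
  req#6 t=6ms: DENY
  req#7 t=7ms: DENY
  req#8 t=8ms: DENY
  req#9 t=9ms: DENY
  req#10 t=10ms: ALLOW
  req#11 t=11ms: DENY
  req#12 t=12ms: DENY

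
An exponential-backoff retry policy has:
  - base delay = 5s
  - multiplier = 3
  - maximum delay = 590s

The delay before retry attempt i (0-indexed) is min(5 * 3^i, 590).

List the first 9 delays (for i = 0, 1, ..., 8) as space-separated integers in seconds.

Answer: 5 15 45 135 405 590 590 590 590

Derivation:
Computing each delay:
  i=0: min(5*3^0, 590) = 5
  i=1: min(5*3^1, 590) = 15
  i=2: min(5*3^2, 590) = 45
  i=3: min(5*3^3, 590) = 135
  i=4: min(5*3^4, 590) = 405
  i=5: min(5*3^5, 590) = 590
  i=6: min(5*3^6, 590) = 590
  i=7: min(5*3^7, 590) = 590
  i=8: min(5*3^8, 590) = 590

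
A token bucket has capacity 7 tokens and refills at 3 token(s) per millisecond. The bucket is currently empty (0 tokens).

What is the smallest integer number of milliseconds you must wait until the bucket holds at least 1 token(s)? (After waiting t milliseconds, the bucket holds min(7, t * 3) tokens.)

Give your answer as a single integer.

Answer: 1

Derivation:
Need t * 3 >= 1, so t >= 1/3.
Smallest integer t = ceil(1/3) = 1.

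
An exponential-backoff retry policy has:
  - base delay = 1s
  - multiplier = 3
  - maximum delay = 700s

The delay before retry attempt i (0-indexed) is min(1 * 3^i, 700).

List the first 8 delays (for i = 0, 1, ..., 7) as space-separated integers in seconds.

Computing each delay:
  i=0: min(1*3^0, 700) = 1
  i=1: min(1*3^1, 700) = 3
  i=2: min(1*3^2, 700) = 9
  i=3: min(1*3^3, 700) = 27
  i=4: min(1*3^4, 700) = 81
  i=5: min(1*3^5, 700) = 243
  i=6: min(1*3^6, 700) = 700
  i=7: min(1*3^7, 700) = 700

Answer: 1 3 9 27 81 243 700 700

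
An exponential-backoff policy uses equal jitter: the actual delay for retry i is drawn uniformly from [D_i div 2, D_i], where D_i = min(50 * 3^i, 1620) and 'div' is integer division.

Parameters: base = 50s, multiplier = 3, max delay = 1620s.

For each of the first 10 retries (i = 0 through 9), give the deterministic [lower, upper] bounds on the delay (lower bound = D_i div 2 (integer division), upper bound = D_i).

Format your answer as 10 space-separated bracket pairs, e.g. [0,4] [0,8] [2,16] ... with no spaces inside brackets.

Computing bounds per retry:
  i=0: D_i=min(50*3^0,1620)=50, bounds=[25,50]
  i=1: D_i=min(50*3^1,1620)=150, bounds=[75,150]
  i=2: D_i=min(50*3^2,1620)=450, bounds=[225,450]
  i=3: D_i=min(50*3^3,1620)=1350, bounds=[675,1350]
  i=4: D_i=min(50*3^4,1620)=1620, bounds=[810,1620]
  i=5: D_i=min(50*3^5,1620)=1620, bounds=[810,1620]
  i=6: D_i=min(50*3^6,1620)=1620, bounds=[810,1620]
  i=7: D_i=min(50*3^7,1620)=1620, bounds=[810,1620]
  i=8: D_i=min(50*3^8,1620)=1620, bounds=[810,1620]
  i=9: D_i=min(50*3^9,1620)=1620, bounds=[810,1620]

Answer: [25,50] [75,150] [225,450] [675,1350] [810,1620] [810,1620] [810,1620] [810,1620] [810,1620] [810,1620]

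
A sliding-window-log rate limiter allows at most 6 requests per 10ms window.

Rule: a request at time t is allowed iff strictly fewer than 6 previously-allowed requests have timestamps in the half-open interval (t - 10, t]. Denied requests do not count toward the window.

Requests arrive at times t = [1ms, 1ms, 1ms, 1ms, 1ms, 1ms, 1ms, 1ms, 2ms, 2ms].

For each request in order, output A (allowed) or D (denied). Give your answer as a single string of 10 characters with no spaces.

Tracking allowed requests in the window:
  req#1 t=1ms: ALLOW
  req#2 t=1ms: ALLOW
  req#3 t=1ms: ALLOW
  req#4 t=1ms: ALLOW
  req#5 t=1ms: ALLOW
  req#6 t=1ms: ALLOW
  req#7 t=1ms: DENY
  req#8 t=1ms: DENY
  req#9 t=2ms: DENY
  req#10 t=2ms: DENY

Answer: AAAAAADDDD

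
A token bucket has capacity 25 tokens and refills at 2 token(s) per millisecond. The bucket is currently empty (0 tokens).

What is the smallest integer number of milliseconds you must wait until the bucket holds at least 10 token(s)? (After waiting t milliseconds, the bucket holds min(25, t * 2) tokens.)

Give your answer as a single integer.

Answer: 5

Derivation:
Need t * 2 >= 10, so t >= 10/2.
Smallest integer t = ceil(10/2) = 5.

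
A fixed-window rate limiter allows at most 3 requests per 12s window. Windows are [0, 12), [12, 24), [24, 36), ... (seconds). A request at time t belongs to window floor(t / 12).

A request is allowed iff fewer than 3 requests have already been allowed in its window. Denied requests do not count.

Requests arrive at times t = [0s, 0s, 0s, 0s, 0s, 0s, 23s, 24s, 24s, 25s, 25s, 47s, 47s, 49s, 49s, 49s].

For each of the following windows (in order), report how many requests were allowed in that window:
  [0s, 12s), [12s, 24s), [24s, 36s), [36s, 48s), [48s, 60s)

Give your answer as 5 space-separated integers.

Processing requests:
  req#1 t=0s (window 0): ALLOW
  req#2 t=0s (window 0): ALLOW
  req#3 t=0s (window 0): ALLOW
  req#4 t=0s (window 0): DENY
  req#5 t=0s (window 0): DENY
  req#6 t=0s (window 0): DENY
  req#7 t=23s (window 1): ALLOW
  req#8 t=24s (window 2): ALLOW
  req#9 t=24s (window 2): ALLOW
  req#10 t=25s (window 2): ALLOW
  req#11 t=25s (window 2): DENY
  req#12 t=47s (window 3): ALLOW
  req#13 t=47s (window 3): ALLOW
  req#14 t=49s (window 4): ALLOW
  req#15 t=49s (window 4): ALLOW
  req#16 t=49s (window 4): ALLOW

Allowed counts by window: 3 1 3 2 3

Answer: 3 1 3 2 3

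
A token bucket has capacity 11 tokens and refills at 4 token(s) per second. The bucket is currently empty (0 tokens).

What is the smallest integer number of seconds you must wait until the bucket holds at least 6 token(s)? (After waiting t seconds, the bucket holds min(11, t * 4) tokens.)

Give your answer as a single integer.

Answer: 2

Derivation:
Need t * 4 >= 6, so t >= 6/4.
Smallest integer t = ceil(6/4) = 2.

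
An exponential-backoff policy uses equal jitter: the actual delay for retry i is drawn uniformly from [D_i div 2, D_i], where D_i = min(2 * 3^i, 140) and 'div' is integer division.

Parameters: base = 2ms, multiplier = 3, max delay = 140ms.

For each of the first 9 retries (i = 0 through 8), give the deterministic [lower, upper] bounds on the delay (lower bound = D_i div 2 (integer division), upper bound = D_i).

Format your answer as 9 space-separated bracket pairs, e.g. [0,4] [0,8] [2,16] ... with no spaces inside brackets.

Computing bounds per retry:
  i=0: D_i=min(2*3^0,140)=2, bounds=[1,2]
  i=1: D_i=min(2*3^1,140)=6, bounds=[3,6]
  i=2: D_i=min(2*3^2,140)=18, bounds=[9,18]
  i=3: D_i=min(2*3^3,140)=54, bounds=[27,54]
  i=4: D_i=min(2*3^4,140)=140, bounds=[70,140]
  i=5: D_i=min(2*3^5,140)=140, bounds=[70,140]
  i=6: D_i=min(2*3^6,140)=140, bounds=[70,140]
  i=7: D_i=min(2*3^7,140)=140, bounds=[70,140]
  i=8: D_i=min(2*3^8,140)=140, bounds=[70,140]

Answer: [1,2] [3,6] [9,18] [27,54] [70,140] [70,140] [70,140] [70,140] [70,140]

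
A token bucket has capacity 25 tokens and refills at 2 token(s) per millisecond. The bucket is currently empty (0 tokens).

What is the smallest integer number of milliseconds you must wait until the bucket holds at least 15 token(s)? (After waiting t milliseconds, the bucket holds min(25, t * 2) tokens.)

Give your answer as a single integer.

Answer: 8

Derivation:
Need t * 2 >= 15, so t >= 15/2.
Smallest integer t = ceil(15/2) = 8.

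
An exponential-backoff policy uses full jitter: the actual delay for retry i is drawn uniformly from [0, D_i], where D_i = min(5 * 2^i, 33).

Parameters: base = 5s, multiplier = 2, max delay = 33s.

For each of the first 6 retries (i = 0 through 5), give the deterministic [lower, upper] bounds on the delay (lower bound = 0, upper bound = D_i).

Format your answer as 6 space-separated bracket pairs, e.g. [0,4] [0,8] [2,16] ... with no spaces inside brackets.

Computing bounds per retry:
  i=0: D_i=min(5*2^0,33)=5, bounds=[0,5]
  i=1: D_i=min(5*2^1,33)=10, bounds=[0,10]
  i=2: D_i=min(5*2^2,33)=20, bounds=[0,20]
  i=3: D_i=min(5*2^3,33)=33, bounds=[0,33]
  i=4: D_i=min(5*2^4,33)=33, bounds=[0,33]
  i=5: D_i=min(5*2^5,33)=33, bounds=[0,33]

Answer: [0,5] [0,10] [0,20] [0,33] [0,33] [0,33]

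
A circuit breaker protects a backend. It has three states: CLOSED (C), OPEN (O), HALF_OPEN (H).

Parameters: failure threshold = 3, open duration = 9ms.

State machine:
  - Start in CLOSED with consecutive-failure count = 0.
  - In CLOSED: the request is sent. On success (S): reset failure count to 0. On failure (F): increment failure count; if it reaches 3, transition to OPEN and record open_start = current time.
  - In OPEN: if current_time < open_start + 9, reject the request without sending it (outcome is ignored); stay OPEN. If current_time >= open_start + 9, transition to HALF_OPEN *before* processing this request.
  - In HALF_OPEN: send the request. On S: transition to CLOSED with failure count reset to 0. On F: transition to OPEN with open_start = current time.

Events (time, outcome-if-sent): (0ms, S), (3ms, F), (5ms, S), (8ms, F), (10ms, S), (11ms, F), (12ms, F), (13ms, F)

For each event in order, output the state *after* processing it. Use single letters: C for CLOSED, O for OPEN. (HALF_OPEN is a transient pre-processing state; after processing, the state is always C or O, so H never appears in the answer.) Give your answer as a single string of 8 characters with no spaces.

Answer: CCCCCCCO

Derivation:
State after each event:
  event#1 t=0ms outcome=S: state=CLOSED
  event#2 t=3ms outcome=F: state=CLOSED
  event#3 t=5ms outcome=S: state=CLOSED
  event#4 t=8ms outcome=F: state=CLOSED
  event#5 t=10ms outcome=S: state=CLOSED
  event#6 t=11ms outcome=F: state=CLOSED
  event#7 t=12ms outcome=F: state=CLOSED
  event#8 t=13ms outcome=F: state=OPEN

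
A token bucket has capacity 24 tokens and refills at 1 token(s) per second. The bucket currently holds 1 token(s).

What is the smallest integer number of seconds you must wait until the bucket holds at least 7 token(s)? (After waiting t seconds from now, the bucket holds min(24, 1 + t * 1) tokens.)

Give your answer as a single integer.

Answer: 6

Derivation:
Need 1 + t * 1 >= 7, so t >= 6/1.
Smallest integer t = ceil(6/1) = 6.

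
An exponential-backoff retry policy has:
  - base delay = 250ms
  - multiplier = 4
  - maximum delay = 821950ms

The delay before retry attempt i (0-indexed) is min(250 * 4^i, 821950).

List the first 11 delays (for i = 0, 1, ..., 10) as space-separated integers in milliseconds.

Computing each delay:
  i=0: min(250*4^0, 821950) = 250
  i=1: min(250*4^1, 821950) = 1000
  i=2: min(250*4^2, 821950) = 4000
  i=3: min(250*4^3, 821950) = 16000
  i=4: min(250*4^4, 821950) = 64000
  i=5: min(250*4^5, 821950) = 256000
  i=6: min(250*4^6, 821950) = 821950
  i=7: min(250*4^7, 821950) = 821950
  i=8: min(250*4^8, 821950) = 821950
  i=9: min(250*4^9, 821950) = 821950
  i=10: min(250*4^10, 821950) = 821950

Answer: 250 1000 4000 16000 64000 256000 821950 821950 821950 821950 821950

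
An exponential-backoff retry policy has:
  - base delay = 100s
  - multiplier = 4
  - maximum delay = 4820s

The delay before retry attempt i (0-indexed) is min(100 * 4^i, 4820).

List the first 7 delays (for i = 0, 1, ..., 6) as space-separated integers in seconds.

Computing each delay:
  i=0: min(100*4^0, 4820) = 100
  i=1: min(100*4^1, 4820) = 400
  i=2: min(100*4^2, 4820) = 1600
  i=3: min(100*4^3, 4820) = 4820
  i=4: min(100*4^4, 4820) = 4820
  i=5: min(100*4^5, 4820) = 4820
  i=6: min(100*4^6, 4820) = 4820

Answer: 100 400 1600 4820 4820 4820 4820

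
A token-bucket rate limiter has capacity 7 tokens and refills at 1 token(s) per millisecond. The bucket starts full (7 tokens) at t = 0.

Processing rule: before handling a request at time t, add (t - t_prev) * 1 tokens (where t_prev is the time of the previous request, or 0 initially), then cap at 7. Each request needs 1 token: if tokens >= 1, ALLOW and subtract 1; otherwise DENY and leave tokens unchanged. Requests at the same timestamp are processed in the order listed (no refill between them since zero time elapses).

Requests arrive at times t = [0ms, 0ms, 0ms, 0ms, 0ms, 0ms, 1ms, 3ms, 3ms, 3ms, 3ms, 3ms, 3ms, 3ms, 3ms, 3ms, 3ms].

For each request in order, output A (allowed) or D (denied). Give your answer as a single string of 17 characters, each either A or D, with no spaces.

Simulating step by step:
  req#1 t=0ms: ALLOW
  req#2 t=0ms: ALLOW
  req#3 t=0ms: ALLOW
  req#4 t=0ms: ALLOW
  req#5 t=0ms: ALLOW
  req#6 t=0ms: ALLOW
  req#7 t=1ms: ALLOW
  req#8 t=3ms: ALLOW
  req#9 t=3ms: ALLOW
  req#10 t=3ms: ALLOW
  req#11 t=3ms: DENY
  req#12 t=3ms: DENY
  req#13 t=3ms: DENY
  req#14 t=3ms: DENY
  req#15 t=3ms: DENY
  req#16 t=3ms: DENY
  req#17 t=3ms: DENY

Answer: AAAAAAAAAADDDDDDD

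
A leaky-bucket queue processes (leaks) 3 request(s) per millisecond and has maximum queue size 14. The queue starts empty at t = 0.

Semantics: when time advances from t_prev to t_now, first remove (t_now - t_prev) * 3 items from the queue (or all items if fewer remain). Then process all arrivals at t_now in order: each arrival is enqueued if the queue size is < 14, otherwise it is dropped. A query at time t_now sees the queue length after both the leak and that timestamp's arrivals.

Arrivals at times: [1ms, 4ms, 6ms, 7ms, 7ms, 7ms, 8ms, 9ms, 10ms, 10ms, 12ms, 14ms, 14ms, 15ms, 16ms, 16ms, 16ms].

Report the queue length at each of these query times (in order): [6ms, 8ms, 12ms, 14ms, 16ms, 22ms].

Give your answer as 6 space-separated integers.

Answer: 1 1 1 2 3 0

Derivation:
Queue lengths at query times:
  query t=6ms: backlog = 1
  query t=8ms: backlog = 1
  query t=12ms: backlog = 1
  query t=14ms: backlog = 2
  query t=16ms: backlog = 3
  query t=22ms: backlog = 0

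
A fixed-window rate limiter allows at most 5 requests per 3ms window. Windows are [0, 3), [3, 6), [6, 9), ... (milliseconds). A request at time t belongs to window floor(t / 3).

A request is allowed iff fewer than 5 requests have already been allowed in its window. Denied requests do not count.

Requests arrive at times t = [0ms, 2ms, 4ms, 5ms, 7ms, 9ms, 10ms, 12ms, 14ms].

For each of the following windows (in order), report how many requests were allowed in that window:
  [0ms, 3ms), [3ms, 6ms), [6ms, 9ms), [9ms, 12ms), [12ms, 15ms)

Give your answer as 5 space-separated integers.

Answer: 2 2 1 2 2

Derivation:
Processing requests:
  req#1 t=0ms (window 0): ALLOW
  req#2 t=2ms (window 0): ALLOW
  req#3 t=4ms (window 1): ALLOW
  req#4 t=5ms (window 1): ALLOW
  req#5 t=7ms (window 2): ALLOW
  req#6 t=9ms (window 3): ALLOW
  req#7 t=10ms (window 3): ALLOW
  req#8 t=12ms (window 4): ALLOW
  req#9 t=14ms (window 4): ALLOW

Allowed counts by window: 2 2 1 2 2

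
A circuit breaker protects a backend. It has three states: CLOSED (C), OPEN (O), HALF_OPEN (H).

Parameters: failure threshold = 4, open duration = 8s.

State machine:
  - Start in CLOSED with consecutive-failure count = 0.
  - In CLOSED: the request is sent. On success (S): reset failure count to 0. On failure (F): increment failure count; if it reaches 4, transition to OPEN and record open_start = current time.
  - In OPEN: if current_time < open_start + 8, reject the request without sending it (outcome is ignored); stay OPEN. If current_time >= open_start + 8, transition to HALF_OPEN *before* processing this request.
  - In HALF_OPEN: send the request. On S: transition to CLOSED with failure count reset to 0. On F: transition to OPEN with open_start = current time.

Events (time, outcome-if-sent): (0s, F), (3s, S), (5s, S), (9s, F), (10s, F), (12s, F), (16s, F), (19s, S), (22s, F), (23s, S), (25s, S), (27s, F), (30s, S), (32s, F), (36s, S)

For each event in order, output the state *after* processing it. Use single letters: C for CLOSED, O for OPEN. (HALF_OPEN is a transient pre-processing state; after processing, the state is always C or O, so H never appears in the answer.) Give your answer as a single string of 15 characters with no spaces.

Answer: CCCCCCOOOOCCCCC

Derivation:
State after each event:
  event#1 t=0s outcome=F: state=CLOSED
  event#2 t=3s outcome=S: state=CLOSED
  event#3 t=5s outcome=S: state=CLOSED
  event#4 t=9s outcome=F: state=CLOSED
  event#5 t=10s outcome=F: state=CLOSED
  event#6 t=12s outcome=F: state=CLOSED
  event#7 t=16s outcome=F: state=OPEN
  event#8 t=19s outcome=S: state=OPEN
  event#9 t=22s outcome=F: state=OPEN
  event#10 t=23s outcome=S: state=OPEN
  event#11 t=25s outcome=S: state=CLOSED
  event#12 t=27s outcome=F: state=CLOSED
  event#13 t=30s outcome=S: state=CLOSED
  event#14 t=32s outcome=F: state=CLOSED
  event#15 t=36s outcome=S: state=CLOSED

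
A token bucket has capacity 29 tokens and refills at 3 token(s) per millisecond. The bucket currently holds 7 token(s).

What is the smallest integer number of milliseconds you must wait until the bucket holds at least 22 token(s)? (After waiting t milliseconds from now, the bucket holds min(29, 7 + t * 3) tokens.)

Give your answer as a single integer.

Need 7 + t * 3 >= 22, so t >= 15/3.
Smallest integer t = ceil(15/3) = 5.

Answer: 5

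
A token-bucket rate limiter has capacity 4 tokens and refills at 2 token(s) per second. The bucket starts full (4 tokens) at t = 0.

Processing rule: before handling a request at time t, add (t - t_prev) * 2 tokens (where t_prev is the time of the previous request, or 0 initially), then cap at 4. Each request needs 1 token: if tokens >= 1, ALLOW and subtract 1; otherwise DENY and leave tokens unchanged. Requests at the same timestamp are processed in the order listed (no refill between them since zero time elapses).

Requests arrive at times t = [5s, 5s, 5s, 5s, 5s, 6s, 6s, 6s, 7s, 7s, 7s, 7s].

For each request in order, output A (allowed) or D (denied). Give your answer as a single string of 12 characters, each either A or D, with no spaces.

Simulating step by step:
  req#1 t=5s: ALLOW
  req#2 t=5s: ALLOW
  req#3 t=5s: ALLOW
  req#4 t=5s: ALLOW
  req#5 t=5s: DENY
  req#6 t=6s: ALLOW
  req#7 t=6s: ALLOW
  req#8 t=6s: DENY
  req#9 t=7s: ALLOW
  req#10 t=7s: ALLOW
  req#11 t=7s: DENY
  req#12 t=7s: DENY

Answer: AAAADAADAADD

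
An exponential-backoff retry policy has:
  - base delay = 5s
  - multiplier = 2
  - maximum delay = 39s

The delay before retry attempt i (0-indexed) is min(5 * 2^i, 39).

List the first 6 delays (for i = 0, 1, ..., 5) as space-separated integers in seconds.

Computing each delay:
  i=0: min(5*2^0, 39) = 5
  i=1: min(5*2^1, 39) = 10
  i=2: min(5*2^2, 39) = 20
  i=3: min(5*2^3, 39) = 39
  i=4: min(5*2^4, 39) = 39
  i=5: min(5*2^5, 39) = 39

Answer: 5 10 20 39 39 39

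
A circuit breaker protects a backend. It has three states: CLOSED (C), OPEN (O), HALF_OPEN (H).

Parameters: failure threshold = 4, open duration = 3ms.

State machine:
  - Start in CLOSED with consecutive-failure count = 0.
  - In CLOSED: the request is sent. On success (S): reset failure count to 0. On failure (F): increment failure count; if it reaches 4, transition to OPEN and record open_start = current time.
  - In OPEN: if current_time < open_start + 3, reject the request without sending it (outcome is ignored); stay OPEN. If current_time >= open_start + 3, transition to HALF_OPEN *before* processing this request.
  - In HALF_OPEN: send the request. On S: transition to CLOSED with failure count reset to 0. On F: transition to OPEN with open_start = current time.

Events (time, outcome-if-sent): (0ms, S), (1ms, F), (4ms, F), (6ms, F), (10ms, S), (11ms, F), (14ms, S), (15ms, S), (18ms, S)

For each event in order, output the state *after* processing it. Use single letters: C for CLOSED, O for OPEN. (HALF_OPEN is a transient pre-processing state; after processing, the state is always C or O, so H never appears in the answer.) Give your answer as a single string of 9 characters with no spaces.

Answer: CCCCCCCCC

Derivation:
State after each event:
  event#1 t=0ms outcome=S: state=CLOSED
  event#2 t=1ms outcome=F: state=CLOSED
  event#3 t=4ms outcome=F: state=CLOSED
  event#4 t=6ms outcome=F: state=CLOSED
  event#5 t=10ms outcome=S: state=CLOSED
  event#6 t=11ms outcome=F: state=CLOSED
  event#7 t=14ms outcome=S: state=CLOSED
  event#8 t=15ms outcome=S: state=CLOSED
  event#9 t=18ms outcome=S: state=CLOSED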